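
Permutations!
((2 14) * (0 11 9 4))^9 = (0 11 9 4)(2 14)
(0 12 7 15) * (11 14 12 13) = (0 13 11 14 12 7 15) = [13, 1, 2, 3, 4, 5, 6, 15, 8, 9, 10, 14, 7, 11, 12, 0]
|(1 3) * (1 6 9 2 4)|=|(1 3 6 9 2 4)|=6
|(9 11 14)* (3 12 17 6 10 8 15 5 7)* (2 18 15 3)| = |(2 18 15 5 7)(3 12 17 6 10 8)(9 11 14)| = 30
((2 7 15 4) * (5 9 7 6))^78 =(2 6 5 9 7 15 4)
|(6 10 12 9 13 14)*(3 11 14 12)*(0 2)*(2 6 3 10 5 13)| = 21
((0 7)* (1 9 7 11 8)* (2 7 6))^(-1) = ((0 11 8 1 9 6 2 7))^(-1) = (0 7 2 6 9 1 8 11)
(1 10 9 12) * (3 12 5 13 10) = (1 3 12)(5 13 10 9) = [0, 3, 2, 12, 4, 13, 6, 7, 8, 5, 9, 11, 1, 10]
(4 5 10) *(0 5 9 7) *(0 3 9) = (0 5 10 4)(3 9 7) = [5, 1, 2, 9, 0, 10, 6, 3, 8, 7, 4]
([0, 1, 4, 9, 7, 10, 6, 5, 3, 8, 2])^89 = [0, 1, 10, 8, 2, 7, 6, 4, 9, 3, 5]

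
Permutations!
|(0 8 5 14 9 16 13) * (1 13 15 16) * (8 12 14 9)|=|(0 12 14 8 5 9 1 13)(15 16)|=8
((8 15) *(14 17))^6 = (17)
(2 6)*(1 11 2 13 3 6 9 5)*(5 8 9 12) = (1 11 2 12 5)(3 6 13)(8 9) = [0, 11, 12, 6, 4, 1, 13, 7, 9, 8, 10, 2, 5, 3]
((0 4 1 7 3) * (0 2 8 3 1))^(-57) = (8)(0 4)(1 7) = ((0 4)(1 7)(2 8 3))^(-57)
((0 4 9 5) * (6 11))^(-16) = (11)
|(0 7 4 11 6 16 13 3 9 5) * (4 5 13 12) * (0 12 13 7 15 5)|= |(0 15 5 12 4 11 6 16 13 3 9 7)|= 12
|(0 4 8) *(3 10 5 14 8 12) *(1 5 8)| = |(0 4 12 3 10 8)(1 5 14)| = 6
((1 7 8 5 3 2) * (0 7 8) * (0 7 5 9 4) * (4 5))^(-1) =((0 4)(1 8 9 5 3 2))^(-1) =(0 4)(1 2 3 5 9 8)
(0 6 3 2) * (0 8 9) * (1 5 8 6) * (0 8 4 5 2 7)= [1, 2, 6, 7, 5, 4, 3, 0, 9, 8]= (0 1 2 6 3 7)(4 5)(8 9)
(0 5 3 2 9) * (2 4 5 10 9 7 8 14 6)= (0 10 9)(2 7 8 14 6)(3 4 5)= [10, 1, 7, 4, 5, 3, 2, 8, 14, 0, 9, 11, 12, 13, 6]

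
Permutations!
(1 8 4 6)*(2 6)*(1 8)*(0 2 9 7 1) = [2, 0, 6, 3, 9, 5, 8, 1, 4, 7] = (0 2 6 8 4 9 7 1)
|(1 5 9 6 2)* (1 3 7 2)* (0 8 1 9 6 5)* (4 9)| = |(0 8 1)(2 3 7)(4 9 5 6)| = 12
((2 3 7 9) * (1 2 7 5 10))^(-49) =(1 2 3 5 10)(7 9)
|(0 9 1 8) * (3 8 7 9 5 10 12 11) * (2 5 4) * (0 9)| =12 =|(0 4 2 5 10 12 11 3 8 9 1 7)|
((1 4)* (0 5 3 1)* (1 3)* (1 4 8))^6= ((0 5 4)(1 8))^6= (8)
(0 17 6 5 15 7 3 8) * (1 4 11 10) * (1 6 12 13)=(0 17 12 13 1 4 11 10 6 5 15 7 3 8)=[17, 4, 2, 8, 11, 15, 5, 3, 0, 9, 6, 10, 13, 1, 14, 7, 16, 12]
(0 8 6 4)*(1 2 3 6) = [8, 2, 3, 6, 0, 5, 4, 7, 1] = (0 8 1 2 3 6 4)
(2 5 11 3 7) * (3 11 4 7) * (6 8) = (11)(2 5 4 7)(6 8) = [0, 1, 5, 3, 7, 4, 8, 2, 6, 9, 10, 11]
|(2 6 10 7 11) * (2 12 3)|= |(2 6 10 7 11 12 3)|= 7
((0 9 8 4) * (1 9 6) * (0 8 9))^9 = (9)(4 8)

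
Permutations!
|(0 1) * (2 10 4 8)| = 4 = |(0 1)(2 10 4 8)|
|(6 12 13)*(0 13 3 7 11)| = |(0 13 6 12 3 7 11)| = 7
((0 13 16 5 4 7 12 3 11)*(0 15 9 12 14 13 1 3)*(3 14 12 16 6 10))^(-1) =((0 1 14 13 6 10 3 11 15 9 16 5 4 7 12))^(-1) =(0 12 7 4 5 16 9 15 11 3 10 6 13 14 1)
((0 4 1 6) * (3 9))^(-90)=((0 4 1 6)(3 9))^(-90)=(9)(0 1)(4 6)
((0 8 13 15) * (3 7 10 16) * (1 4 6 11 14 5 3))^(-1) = (0 15 13 8)(1 16 10 7 3 5 14 11 6 4)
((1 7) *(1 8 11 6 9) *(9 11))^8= ((1 7 8 9)(6 11))^8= (11)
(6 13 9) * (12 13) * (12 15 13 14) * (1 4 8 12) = [0, 4, 2, 3, 8, 5, 15, 7, 12, 6, 10, 11, 14, 9, 1, 13] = (1 4 8 12 14)(6 15 13 9)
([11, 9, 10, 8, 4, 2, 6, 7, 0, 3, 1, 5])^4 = (0 10 8 2 3 5 9 11 1)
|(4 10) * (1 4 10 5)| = |(10)(1 4 5)| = 3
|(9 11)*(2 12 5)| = |(2 12 5)(9 11)| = 6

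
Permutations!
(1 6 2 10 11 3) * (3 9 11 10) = (1 6 2 3)(9 11) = [0, 6, 3, 1, 4, 5, 2, 7, 8, 11, 10, 9]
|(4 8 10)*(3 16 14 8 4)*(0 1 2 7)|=20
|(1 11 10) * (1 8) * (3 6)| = 4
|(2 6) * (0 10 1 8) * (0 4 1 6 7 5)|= |(0 10 6 2 7 5)(1 8 4)|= 6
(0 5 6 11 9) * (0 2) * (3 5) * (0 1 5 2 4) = (0 3 2 1 5 6 11 9 4) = [3, 5, 1, 2, 0, 6, 11, 7, 8, 4, 10, 9]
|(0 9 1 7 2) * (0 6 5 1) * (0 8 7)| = |(0 9 8 7 2 6 5 1)| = 8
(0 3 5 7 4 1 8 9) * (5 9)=[3, 8, 2, 9, 1, 7, 6, 4, 5, 0]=(0 3 9)(1 8 5 7 4)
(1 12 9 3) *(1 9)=[0, 12, 2, 9, 4, 5, 6, 7, 8, 3, 10, 11, 1]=(1 12)(3 9)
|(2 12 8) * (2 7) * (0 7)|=5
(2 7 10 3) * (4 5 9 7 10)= (2 10 3)(4 5 9 7)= [0, 1, 10, 2, 5, 9, 6, 4, 8, 7, 3]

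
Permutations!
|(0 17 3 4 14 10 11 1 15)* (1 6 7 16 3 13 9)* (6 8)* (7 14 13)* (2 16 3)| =90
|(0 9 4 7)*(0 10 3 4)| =|(0 9)(3 4 7 10)| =4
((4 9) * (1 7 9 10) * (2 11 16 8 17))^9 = ((1 7 9 4 10)(2 11 16 8 17))^9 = (1 10 4 9 7)(2 17 8 16 11)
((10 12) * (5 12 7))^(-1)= ((5 12 10 7))^(-1)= (5 7 10 12)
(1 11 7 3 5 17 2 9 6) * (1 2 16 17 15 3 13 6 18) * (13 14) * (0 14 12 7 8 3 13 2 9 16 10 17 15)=(0 14 2 16 15 13 6 9 18 1 11 8 3 5)(7 12)(10 17)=[14, 11, 16, 5, 4, 0, 9, 12, 3, 18, 17, 8, 7, 6, 2, 13, 15, 10, 1]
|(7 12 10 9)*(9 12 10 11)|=|(7 10 12 11 9)|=5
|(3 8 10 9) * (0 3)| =5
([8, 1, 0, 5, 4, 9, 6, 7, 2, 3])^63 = (9)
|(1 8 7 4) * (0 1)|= |(0 1 8 7 4)|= 5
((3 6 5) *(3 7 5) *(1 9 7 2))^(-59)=(1 9 7 5 2)(3 6)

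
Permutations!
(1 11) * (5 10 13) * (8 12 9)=[0, 11, 2, 3, 4, 10, 6, 7, 12, 8, 13, 1, 9, 5]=(1 11)(5 10 13)(8 12 9)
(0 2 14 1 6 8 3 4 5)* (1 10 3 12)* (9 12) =[2, 6, 14, 4, 5, 0, 8, 7, 9, 12, 3, 11, 1, 13, 10] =(0 2 14 10 3 4 5)(1 6 8 9 12)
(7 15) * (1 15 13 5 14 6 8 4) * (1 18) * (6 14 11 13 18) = (1 15 7 18)(4 6 8)(5 11 13) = [0, 15, 2, 3, 6, 11, 8, 18, 4, 9, 10, 13, 12, 5, 14, 7, 16, 17, 1]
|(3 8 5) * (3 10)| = |(3 8 5 10)| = 4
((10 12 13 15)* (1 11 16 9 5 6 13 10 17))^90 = ((1 11 16 9 5 6 13 15 17)(10 12))^90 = (17)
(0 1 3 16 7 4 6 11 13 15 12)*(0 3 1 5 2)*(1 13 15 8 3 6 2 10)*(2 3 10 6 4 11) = [5, 13, 0, 16, 3, 6, 2, 11, 10, 9, 1, 15, 4, 8, 14, 12, 7] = (0 5 6 2)(1 13 8 10)(3 16 7 11 15 12 4)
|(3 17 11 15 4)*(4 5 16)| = |(3 17 11 15 5 16 4)| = 7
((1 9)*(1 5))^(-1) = ((1 9 5))^(-1) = (1 5 9)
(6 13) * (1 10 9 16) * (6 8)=(1 10 9 16)(6 13 8)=[0, 10, 2, 3, 4, 5, 13, 7, 6, 16, 9, 11, 12, 8, 14, 15, 1]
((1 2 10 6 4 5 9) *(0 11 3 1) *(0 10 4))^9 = ((0 11 3 1 2 4 5 9 10 6))^9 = (0 6 10 9 5 4 2 1 3 11)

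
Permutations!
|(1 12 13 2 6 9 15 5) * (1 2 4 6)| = 9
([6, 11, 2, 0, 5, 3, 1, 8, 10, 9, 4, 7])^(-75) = [8, 4, 2, 7, 1, 11, 10, 3, 0, 9, 6, 5]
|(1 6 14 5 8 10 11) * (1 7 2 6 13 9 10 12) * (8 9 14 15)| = 13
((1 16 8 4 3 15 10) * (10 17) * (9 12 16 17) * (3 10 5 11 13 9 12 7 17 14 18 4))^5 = ((1 14 18 4 10)(3 15 12 16 8)(5 11 13 9 7 17))^5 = (18)(5 17 7 9 13 11)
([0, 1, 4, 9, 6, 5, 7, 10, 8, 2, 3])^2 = [0, 1, 6, 2, 7, 5, 10, 3, 8, 4, 9]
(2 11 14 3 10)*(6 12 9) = (2 11 14 3 10)(6 12 9) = [0, 1, 11, 10, 4, 5, 12, 7, 8, 6, 2, 14, 9, 13, 3]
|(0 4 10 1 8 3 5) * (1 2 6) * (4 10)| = 8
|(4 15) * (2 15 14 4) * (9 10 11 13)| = 4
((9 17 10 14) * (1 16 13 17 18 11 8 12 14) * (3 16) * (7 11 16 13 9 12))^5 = (7 8 11)(9 16 18)(12 14)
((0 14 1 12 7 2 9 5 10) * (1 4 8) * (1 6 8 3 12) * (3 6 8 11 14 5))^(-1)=(0 10 5)(2 7 12 3 9)(4 14 11 6)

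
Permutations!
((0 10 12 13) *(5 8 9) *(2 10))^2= ((0 2 10 12 13)(5 8 9))^2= (0 10 13 2 12)(5 9 8)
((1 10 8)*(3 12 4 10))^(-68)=((1 3 12 4 10 8))^(-68)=(1 10 12)(3 8 4)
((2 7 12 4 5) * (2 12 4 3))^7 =(2 7 4 5 12 3)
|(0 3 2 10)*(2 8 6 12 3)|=12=|(0 2 10)(3 8 6 12)|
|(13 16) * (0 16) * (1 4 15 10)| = 12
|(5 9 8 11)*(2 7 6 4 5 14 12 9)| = |(2 7 6 4 5)(8 11 14 12 9)| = 5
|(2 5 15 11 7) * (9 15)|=|(2 5 9 15 11 7)|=6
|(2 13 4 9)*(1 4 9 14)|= |(1 4 14)(2 13 9)|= 3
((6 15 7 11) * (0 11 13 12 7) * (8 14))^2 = ((0 11 6 15)(7 13 12)(8 14))^2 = (0 6)(7 12 13)(11 15)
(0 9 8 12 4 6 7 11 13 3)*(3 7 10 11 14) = [9, 1, 2, 0, 6, 5, 10, 14, 12, 8, 11, 13, 4, 7, 3] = (0 9 8 12 4 6 10 11 13 7 14 3)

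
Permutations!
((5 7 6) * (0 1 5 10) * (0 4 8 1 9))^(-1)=(0 9)(1 8 4 10 6 7 5)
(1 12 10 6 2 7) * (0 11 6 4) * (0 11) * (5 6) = (1 12 10 4 11 5 6 2 7) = [0, 12, 7, 3, 11, 6, 2, 1, 8, 9, 4, 5, 10]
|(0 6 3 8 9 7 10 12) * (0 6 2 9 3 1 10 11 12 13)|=10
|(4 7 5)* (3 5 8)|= |(3 5 4 7 8)|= 5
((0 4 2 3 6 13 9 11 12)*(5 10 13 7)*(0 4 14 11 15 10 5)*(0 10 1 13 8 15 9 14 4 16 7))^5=((0 4 2 3 6)(1 13 14 11 12 16 7 10 8 15))^5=(1 16)(7 13)(8 11)(10 14)(12 15)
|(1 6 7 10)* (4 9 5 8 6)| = 8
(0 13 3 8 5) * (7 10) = (0 13 3 8 5)(7 10) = [13, 1, 2, 8, 4, 0, 6, 10, 5, 9, 7, 11, 12, 3]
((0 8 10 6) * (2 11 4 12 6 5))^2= (0 10 2 4 6 8 5 11 12)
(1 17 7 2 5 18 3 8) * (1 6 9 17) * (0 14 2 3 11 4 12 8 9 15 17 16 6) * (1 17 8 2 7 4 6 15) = [14, 17, 5, 9, 12, 18, 1, 3, 0, 16, 10, 6, 2, 13, 7, 8, 15, 4, 11] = (0 14 7 3 9 16 15 8)(1 17 4 12 2 5 18 11 6)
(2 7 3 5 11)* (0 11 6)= (0 11 2 7 3 5 6)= [11, 1, 7, 5, 4, 6, 0, 3, 8, 9, 10, 2]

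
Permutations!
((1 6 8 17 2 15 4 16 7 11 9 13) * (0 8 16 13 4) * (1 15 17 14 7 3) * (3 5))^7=((0 8 14 7 11 9 4 13 15)(1 6 16 5 3)(2 17))^7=(0 13 9 7 8 15 4 11 14)(1 16 3 6 5)(2 17)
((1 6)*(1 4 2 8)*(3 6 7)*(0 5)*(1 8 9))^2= (1 3 4 9 7 6 2)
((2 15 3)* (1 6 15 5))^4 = ((1 6 15 3 2 5))^4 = (1 2 15)(3 6 5)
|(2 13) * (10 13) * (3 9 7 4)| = |(2 10 13)(3 9 7 4)| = 12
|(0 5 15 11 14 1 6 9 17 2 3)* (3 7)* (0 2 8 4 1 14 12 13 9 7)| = |(0 5 15 11 12 13 9 17 8 4 1 6 7 3 2)| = 15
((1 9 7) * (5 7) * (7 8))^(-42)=((1 9 5 8 7))^(-42)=(1 8 9 7 5)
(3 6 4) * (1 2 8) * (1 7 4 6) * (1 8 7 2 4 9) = (1 4 3 8 2 7 9) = [0, 4, 7, 8, 3, 5, 6, 9, 2, 1]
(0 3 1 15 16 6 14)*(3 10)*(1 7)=(0 10 3 7 1 15 16 6 14)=[10, 15, 2, 7, 4, 5, 14, 1, 8, 9, 3, 11, 12, 13, 0, 16, 6]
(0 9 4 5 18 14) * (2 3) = (0 9 4 5 18 14)(2 3) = [9, 1, 3, 2, 5, 18, 6, 7, 8, 4, 10, 11, 12, 13, 0, 15, 16, 17, 14]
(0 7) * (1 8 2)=(0 7)(1 8 2)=[7, 8, 1, 3, 4, 5, 6, 0, 2]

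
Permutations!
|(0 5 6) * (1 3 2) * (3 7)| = |(0 5 6)(1 7 3 2)| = 12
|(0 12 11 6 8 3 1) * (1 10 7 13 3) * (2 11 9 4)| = 36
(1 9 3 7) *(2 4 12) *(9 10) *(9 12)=[0, 10, 4, 7, 9, 5, 6, 1, 8, 3, 12, 11, 2]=(1 10 12 2 4 9 3 7)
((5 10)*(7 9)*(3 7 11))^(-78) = (3 9)(7 11)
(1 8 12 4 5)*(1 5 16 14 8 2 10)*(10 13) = (1 2 13 10)(4 16 14 8 12) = [0, 2, 13, 3, 16, 5, 6, 7, 12, 9, 1, 11, 4, 10, 8, 15, 14]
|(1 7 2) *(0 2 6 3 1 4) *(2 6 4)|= 6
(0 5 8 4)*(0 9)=(0 5 8 4 9)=[5, 1, 2, 3, 9, 8, 6, 7, 4, 0]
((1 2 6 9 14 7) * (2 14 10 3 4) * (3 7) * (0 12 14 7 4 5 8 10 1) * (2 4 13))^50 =(0 1 6 13 8 3 12 7 9 2 10 5 14)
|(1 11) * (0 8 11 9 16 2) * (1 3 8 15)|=|(0 15 1 9 16 2)(3 8 11)|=6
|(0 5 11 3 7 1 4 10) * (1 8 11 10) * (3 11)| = |(11)(0 5 10)(1 4)(3 7 8)| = 6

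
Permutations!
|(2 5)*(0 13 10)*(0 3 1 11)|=|(0 13 10 3 1 11)(2 5)|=6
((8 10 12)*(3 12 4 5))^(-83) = ((3 12 8 10 4 5))^(-83) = (3 12 8 10 4 5)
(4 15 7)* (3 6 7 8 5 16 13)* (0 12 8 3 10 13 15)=(0 12 8 5 16 15 3 6 7 4)(10 13)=[12, 1, 2, 6, 0, 16, 7, 4, 5, 9, 13, 11, 8, 10, 14, 3, 15]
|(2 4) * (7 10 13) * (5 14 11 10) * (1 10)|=14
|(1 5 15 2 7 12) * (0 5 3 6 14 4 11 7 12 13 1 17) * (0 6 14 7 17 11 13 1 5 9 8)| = |(0 9 8)(1 3 14 4 13 5 15 2 12 11 17 6 7)| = 39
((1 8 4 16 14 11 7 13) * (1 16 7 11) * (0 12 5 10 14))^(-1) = (0 16 13 7 4 8 1 14 10 5 12)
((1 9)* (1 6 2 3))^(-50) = (9)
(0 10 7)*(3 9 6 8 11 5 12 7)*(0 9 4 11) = (0 10 3 4 11 5 12 7 9 6 8) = [10, 1, 2, 4, 11, 12, 8, 9, 0, 6, 3, 5, 7]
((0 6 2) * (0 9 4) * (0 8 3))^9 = (0 2 4 3 6 9 8)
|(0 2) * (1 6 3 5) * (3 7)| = 10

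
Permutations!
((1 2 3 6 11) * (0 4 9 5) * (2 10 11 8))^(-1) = (0 5 9 4)(1 11 10)(2 8 6 3)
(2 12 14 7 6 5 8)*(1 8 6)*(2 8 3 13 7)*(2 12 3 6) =(1 6 5 2 3 13 7)(12 14) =[0, 6, 3, 13, 4, 2, 5, 1, 8, 9, 10, 11, 14, 7, 12]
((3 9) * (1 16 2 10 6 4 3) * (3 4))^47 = ((1 16 2 10 6 3 9))^47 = (1 3 10 16 9 6 2)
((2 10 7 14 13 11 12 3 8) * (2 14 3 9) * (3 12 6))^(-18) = ((2 10 7 12 9)(3 8 14 13 11 6))^(-18) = (14)(2 7 9 10 12)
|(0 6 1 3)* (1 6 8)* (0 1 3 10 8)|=|(1 10 8 3)|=4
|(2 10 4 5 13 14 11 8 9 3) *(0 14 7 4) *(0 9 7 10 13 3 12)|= |(0 14 11 8 7 4 5 3 2 13 10 9 12)|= 13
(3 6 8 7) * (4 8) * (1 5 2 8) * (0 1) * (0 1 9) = (0 9)(1 5 2 8 7 3 6 4) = [9, 5, 8, 6, 1, 2, 4, 3, 7, 0]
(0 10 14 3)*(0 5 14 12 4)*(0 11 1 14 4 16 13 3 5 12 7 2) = (0 10 7 2)(1 14 5 4 11)(3 12 16 13) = [10, 14, 0, 12, 11, 4, 6, 2, 8, 9, 7, 1, 16, 3, 5, 15, 13]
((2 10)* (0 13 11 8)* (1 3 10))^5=(0 13 11 8)(1 3 10 2)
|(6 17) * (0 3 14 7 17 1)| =7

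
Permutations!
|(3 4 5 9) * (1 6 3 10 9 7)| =|(1 6 3 4 5 7)(9 10)| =6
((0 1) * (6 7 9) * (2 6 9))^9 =((9)(0 1)(2 6 7))^9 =(9)(0 1)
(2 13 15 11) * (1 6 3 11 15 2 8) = [0, 6, 13, 11, 4, 5, 3, 7, 1, 9, 10, 8, 12, 2, 14, 15] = (15)(1 6 3 11 8)(2 13)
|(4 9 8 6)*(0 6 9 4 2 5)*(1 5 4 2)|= |(0 6 1 5)(2 4)(8 9)|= 4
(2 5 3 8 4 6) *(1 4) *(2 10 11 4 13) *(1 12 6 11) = [0, 13, 5, 8, 11, 3, 10, 7, 12, 9, 1, 4, 6, 2] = (1 13 2 5 3 8 12 6 10)(4 11)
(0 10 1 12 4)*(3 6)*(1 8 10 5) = [5, 12, 2, 6, 0, 1, 3, 7, 10, 9, 8, 11, 4] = (0 5 1 12 4)(3 6)(8 10)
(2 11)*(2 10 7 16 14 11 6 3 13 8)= [0, 1, 6, 13, 4, 5, 3, 16, 2, 9, 7, 10, 12, 8, 11, 15, 14]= (2 6 3 13 8)(7 16 14 11 10)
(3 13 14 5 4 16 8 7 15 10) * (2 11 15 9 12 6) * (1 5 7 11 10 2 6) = (1 5 4 16 8 11 15 2 10 3 13 14 7 9 12) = [0, 5, 10, 13, 16, 4, 6, 9, 11, 12, 3, 15, 1, 14, 7, 2, 8]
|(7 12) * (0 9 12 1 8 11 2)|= 8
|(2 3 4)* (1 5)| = 6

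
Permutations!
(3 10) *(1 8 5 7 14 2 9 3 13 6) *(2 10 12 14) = (1 8 5 7 2 9 3 12 14 10 13 6) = [0, 8, 9, 12, 4, 7, 1, 2, 5, 3, 13, 11, 14, 6, 10]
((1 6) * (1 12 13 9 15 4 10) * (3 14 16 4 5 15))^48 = ((1 6 12 13 9 3 14 16 4 10)(5 15))^48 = (1 4 14 9 12)(3 13 6 10 16)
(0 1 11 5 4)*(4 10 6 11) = (0 1 4)(5 10 6 11) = [1, 4, 2, 3, 0, 10, 11, 7, 8, 9, 6, 5]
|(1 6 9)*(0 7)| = |(0 7)(1 6 9)| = 6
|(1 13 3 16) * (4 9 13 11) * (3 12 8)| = 9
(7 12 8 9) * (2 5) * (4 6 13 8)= (2 5)(4 6 13 8 9 7 12)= [0, 1, 5, 3, 6, 2, 13, 12, 9, 7, 10, 11, 4, 8]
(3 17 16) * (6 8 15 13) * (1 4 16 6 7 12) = (1 4 16 3 17 6 8 15 13 7 12) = [0, 4, 2, 17, 16, 5, 8, 12, 15, 9, 10, 11, 1, 7, 14, 13, 3, 6]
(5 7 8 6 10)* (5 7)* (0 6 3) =(0 6 10 7 8 3) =[6, 1, 2, 0, 4, 5, 10, 8, 3, 9, 7]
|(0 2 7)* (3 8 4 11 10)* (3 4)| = |(0 2 7)(3 8)(4 11 10)| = 6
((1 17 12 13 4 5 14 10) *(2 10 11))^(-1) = (1 10 2 11 14 5 4 13 12 17)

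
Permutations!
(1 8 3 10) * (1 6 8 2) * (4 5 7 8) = [0, 2, 1, 10, 5, 7, 4, 8, 3, 9, 6] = (1 2)(3 10 6 4 5 7 8)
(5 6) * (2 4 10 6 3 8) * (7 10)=(2 4 7 10 6 5 3 8)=[0, 1, 4, 8, 7, 3, 5, 10, 2, 9, 6]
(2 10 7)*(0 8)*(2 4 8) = (0 2 10 7 4 8) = [2, 1, 10, 3, 8, 5, 6, 4, 0, 9, 7]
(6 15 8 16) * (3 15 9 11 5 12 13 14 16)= (3 15 8)(5 12 13 14 16 6 9 11)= [0, 1, 2, 15, 4, 12, 9, 7, 3, 11, 10, 5, 13, 14, 16, 8, 6]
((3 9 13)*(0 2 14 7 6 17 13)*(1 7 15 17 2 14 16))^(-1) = ((0 14 15 17 13 3 9)(1 7 6 2 16))^(-1) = (0 9 3 13 17 15 14)(1 16 2 6 7)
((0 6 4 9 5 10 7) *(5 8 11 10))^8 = (11)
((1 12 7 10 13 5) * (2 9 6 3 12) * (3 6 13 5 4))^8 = (1 10 12 4 9)(2 5 7 3 13) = ((1 2 9 13 4 3 12 7 10 5))^8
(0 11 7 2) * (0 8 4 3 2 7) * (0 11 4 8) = [4, 1, 0, 2, 3, 5, 6, 7, 8, 9, 10, 11] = (11)(0 4 3 2)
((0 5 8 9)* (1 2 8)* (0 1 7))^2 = (0 7 5)(1 8)(2 9)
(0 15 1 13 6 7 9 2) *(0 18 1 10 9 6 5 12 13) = [15, 0, 18, 3, 4, 12, 7, 6, 8, 2, 9, 11, 13, 5, 14, 10, 16, 17, 1] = (0 15 10 9 2 18 1)(5 12 13)(6 7)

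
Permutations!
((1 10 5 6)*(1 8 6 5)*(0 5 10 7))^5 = (10)(6 8)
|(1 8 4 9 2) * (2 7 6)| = 7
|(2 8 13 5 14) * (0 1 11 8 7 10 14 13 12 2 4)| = |(0 1 11 8 12 2 7 10 14 4)(5 13)| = 10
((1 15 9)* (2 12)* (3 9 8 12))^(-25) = (1 12 9 8 3 15 2) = ((1 15 8 12 2 3 9))^(-25)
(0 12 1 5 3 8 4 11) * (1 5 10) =(0 12 5 3 8 4 11)(1 10) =[12, 10, 2, 8, 11, 3, 6, 7, 4, 9, 1, 0, 5]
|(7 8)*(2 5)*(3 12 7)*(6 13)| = |(2 5)(3 12 7 8)(6 13)| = 4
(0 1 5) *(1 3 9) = [3, 5, 2, 9, 4, 0, 6, 7, 8, 1] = (0 3 9 1 5)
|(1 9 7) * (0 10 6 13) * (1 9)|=|(0 10 6 13)(7 9)|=4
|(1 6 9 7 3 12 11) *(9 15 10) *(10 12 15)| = 9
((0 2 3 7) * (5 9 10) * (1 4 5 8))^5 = ((0 2 3 7)(1 4 5 9 10 8))^5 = (0 2 3 7)(1 8 10 9 5 4)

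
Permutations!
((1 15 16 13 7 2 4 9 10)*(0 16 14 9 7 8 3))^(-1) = ((0 16 13 8 3)(1 15 14 9 10)(2 4 7))^(-1) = (0 3 8 13 16)(1 10 9 14 15)(2 7 4)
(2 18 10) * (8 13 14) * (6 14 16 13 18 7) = [0, 1, 7, 3, 4, 5, 14, 6, 18, 9, 2, 11, 12, 16, 8, 15, 13, 17, 10] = (2 7 6 14 8 18 10)(13 16)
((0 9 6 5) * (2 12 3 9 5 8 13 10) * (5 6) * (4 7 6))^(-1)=((0 4 7 6 8 13 10 2 12 3 9 5))^(-1)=(0 5 9 3 12 2 10 13 8 6 7 4)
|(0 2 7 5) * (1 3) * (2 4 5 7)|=|(7)(0 4 5)(1 3)|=6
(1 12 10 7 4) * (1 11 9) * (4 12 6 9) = (1 6 9)(4 11)(7 12 10) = [0, 6, 2, 3, 11, 5, 9, 12, 8, 1, 7, 4, 10]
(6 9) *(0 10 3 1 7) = (0 10 3 1 7)(6 9) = [10, 7, 2, 1, 4, 5, 9, 0, 8, 6, 3]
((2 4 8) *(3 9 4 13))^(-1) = ((2 13 3 9 4 8))^(-1) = (2 8 4 9 3 13)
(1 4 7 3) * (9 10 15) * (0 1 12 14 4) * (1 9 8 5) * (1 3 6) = (0 9 10 15 8 5 3 12 14 4 7 6 1) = [9, 0, 2, 12, 7, 3, 1, 6, 5, 10, 15, 11, 14, 13, 4, 8]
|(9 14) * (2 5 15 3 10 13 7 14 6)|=|(2 5 15 3 10 13 7 14 9 6)|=10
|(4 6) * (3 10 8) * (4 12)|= 3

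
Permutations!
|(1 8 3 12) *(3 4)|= 5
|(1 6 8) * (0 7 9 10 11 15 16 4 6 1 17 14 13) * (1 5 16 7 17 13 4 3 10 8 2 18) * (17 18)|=|(0 18 1 5 16 3 10 11 15 7 9 8 13)(2 17 14 4 6)|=65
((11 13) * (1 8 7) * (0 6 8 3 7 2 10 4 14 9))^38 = (0 14 10 8)(1 7 3)(2 6 9 4)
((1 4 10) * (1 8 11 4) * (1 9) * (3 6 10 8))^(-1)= ((1 9)(3 6 10)(4 8 11))^(-1)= (1 9)(3 10 6)(4 11 8)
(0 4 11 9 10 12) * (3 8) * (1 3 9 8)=(0 4 11 8 9 10 12)(1 3)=[4, 3, 2, 1, 11, 5, 6, 7, 9, 10, 12, 8, 0]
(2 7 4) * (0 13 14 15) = (0 13 14 15)(2 7 4) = [13, 1, 7, 3, 2, 5, 6, 4, 8, 9, 10, 11, 12, 14, 15, 0]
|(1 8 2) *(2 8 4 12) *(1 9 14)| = 6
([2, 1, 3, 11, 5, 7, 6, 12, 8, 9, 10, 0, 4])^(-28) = [0, 1, 2, 3, 4, 5, 6, 7, 8, 9, 10, 11, 12]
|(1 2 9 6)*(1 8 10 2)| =|(2 9 6 8 10)| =5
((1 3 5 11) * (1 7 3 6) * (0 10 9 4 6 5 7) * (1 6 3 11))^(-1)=(0 11 7 3 4 9 10)(1 5)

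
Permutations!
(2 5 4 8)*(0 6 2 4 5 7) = (0 6 2 7)(4 8) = [6, 1, 7, 3, 8, 5, 2, 0, 4]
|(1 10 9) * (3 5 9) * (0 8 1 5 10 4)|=4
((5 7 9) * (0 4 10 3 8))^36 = (0 4 10 3 8)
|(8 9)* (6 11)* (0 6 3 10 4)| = |(0 6 11 3 10 4)(8 9)| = 6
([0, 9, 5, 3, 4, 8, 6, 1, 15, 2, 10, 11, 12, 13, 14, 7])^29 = [0, 9, 5, 3, 4, 8, 6, 1, 15, 2, 10, 11, 12, 13, 14, 7]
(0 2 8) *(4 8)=[2, 1, 4, 3, 8, 5, 6, 7, 0]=(0 2 4 8)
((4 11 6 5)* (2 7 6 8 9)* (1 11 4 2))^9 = (1 11 8 9)(2 7 6 5)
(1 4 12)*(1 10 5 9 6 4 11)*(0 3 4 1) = (0 3 4 12 10 5 9 6 1 11) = [3, 11, 2, 4, 12, 9, 1, 7, 8, 6, 5, 0, 10]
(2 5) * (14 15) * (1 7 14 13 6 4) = (1 7 14 15 13 6 4)(2 5) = [0, 7, 5, 3, 1, 2, 4, 14, 8, 9, 10, 11, 12, 6, 15, 13]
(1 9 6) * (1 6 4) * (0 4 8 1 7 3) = (0 4 7 3)(1 9 8) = [4, 9, 2, 0, 7, 5, 6, 3, 1, 8]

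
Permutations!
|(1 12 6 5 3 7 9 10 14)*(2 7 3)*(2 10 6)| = 9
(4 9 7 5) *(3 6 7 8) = (3 6 7 5 4 9 8) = [0, 1, 2, 6, 9, 4, 7, 5, 3, 8]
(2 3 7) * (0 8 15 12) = (0 8 15 12)(2 3 7) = [8, 1, 3, 7, 4, 5, 6, 2, 15, 9, 10, 11, 0, 13, 14, 12]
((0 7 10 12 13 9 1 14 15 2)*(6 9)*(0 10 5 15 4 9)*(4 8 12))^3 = (0 15 4 14 13 7 2 9 8 6 5 10 1 12)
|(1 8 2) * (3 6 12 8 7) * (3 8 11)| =|(1 7 8 2)(3 6 12 11)| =4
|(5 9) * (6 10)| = |(5 9)(6 10)| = 2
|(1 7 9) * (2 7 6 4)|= 6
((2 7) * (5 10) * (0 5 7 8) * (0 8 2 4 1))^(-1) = (0 1 4 7 10 5)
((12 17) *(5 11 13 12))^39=(5 17 12 13 11)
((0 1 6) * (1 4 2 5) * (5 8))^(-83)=(0 4 2 8 5 1 6)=((0 4 2 8 5 1 6))^(-83)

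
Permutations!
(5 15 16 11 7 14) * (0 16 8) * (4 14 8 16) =(0 4 14 5 15 16 11 7 8) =[4, 1, 2, 3, 14, 15, 6, 8, 0, 9, 10, 7, 12, 13, 5, 16, 11]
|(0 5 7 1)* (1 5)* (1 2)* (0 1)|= 2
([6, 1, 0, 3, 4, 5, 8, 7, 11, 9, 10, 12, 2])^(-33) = [11, 1, 8, 3, 4, 5, 12, 7, 2, 9, 10, 0, 6]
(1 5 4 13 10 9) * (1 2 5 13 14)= (1 13 10 9 2 5 4 14)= [0, 13, 5, 3, 14, 4, 6, 7, 8, 2, 9, 11, 12, 10, 1]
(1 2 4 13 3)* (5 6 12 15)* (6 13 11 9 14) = (1 2 4 11 9 14 6 12 15 5 13 3) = [0, 2, 4, 1, 11, 13, 12, 7, 8, 14, 10, 9, 15, 3, 6, 5]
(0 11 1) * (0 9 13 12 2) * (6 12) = (0 11 1 9 13 6 12 2) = [11, 9, 0, 3, 4, 5, 12, 7, 8, 13, 10, 1, 2, 6]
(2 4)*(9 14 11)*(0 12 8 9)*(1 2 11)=(0 12 8 9 14 1 2 4 11)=[12, 2, 4, 3, 11, 5, 6, 7, 9, 14, 10, 0, 8, 13, 1]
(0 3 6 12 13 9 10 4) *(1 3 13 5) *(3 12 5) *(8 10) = (0 13 9 8 10 4)(1 12 3 6 5) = [13, 12, 2, 6, 0, 1, 5, 7, 10, 8, 4, 11, 3, 9]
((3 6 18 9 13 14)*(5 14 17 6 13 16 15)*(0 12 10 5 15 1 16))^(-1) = (0 9 18 6 17 13 3 14 5 10 12)(1 16)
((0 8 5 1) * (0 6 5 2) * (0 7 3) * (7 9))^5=((0 8 2 9 7 3)(1 6 5))^5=(0 3 7 9 2 8)(1 5 6)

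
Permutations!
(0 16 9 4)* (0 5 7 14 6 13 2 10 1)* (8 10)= (0 16 9 4 5 7 14 6 13 2 8 10 1)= [16, 0, 8, 3, 5, 7, 13, 14, 10, 4, 1, 11, 12, 2, 6, 15, 9]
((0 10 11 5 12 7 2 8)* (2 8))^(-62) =((0 10 11 5 12 7 8))^(-62) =(0 10 11 5 12 7 8)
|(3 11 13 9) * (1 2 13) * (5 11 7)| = 8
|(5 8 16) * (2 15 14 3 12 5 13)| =|(2 15 14 3 12 5 8 16 13)| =9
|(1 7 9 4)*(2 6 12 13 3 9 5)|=|(1 7 5 2 6 12 13 3 9 4)|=10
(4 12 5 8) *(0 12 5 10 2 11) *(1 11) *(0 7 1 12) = [0, 11, 12, 3, 5, 8, 6, 1, 4, 9, 2, 7, 10] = (1 11 7)(2 12 10)(4 5 8)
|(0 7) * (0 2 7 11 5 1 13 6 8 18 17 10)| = 10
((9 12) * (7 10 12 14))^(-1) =(7 14 9 12 10)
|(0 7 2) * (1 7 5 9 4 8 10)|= 9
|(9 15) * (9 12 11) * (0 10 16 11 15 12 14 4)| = |(0 10 16 11 9 12 15 14 4)| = 9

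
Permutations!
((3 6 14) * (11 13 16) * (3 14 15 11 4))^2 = ((3 6 15 11 13 16 4))^2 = (3 15 13 4 6 11 16)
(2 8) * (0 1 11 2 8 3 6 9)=(0 1 11 2 3 6 9)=[1, 11, 3, 6, 4, 5, 9, 7, 8, 0, 10, 2]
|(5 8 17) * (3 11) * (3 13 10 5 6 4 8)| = 20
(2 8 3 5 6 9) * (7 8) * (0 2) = (0 2 7 8 3 5 6 9) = [2, 1, 7, 5, 4, 6, 9, 8, 3, 0]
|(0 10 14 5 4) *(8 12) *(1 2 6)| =30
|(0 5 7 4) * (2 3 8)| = 12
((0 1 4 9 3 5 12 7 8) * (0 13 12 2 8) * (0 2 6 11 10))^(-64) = (0 10 11 6 5 3 9 4 1)(2 8 13 12 7)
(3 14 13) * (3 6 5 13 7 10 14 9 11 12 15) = (3 9 11 12 15)(5 13 6)(7 10 14) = [0, 1, 2, 9, 4, 13, 5, 10, 8, 11, 14, 12, 15, 6, 7, 3]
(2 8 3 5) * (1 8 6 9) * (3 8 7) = (1 7 3 5 2 6 9) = [0, 7, 6, 5, 4, 2, 9, 3, 8, 1]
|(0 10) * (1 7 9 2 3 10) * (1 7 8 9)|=|(0 7 1 8 9 2 3 10)|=8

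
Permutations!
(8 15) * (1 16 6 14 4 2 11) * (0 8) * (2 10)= (0 8 15)(1 16 6 14 4 10 2 11)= [8, 16, 11, 3, 10, 5, 14, 7, 15, 9, 2, 1, 12, 13, 4, 0, 6]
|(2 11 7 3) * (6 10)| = |(2 11 7 3)(6 10)| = 4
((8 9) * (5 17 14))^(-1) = (5 14 17)(8 9)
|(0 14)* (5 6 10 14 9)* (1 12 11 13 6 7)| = |(0 9 5 7 1 12 11 13 6 10 14)| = 11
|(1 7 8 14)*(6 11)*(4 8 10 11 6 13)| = 8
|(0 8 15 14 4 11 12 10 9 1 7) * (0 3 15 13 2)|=20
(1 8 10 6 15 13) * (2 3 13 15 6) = (15)(1 8 10 2 3 13) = [0, 8, 3, 13, 4, 5, 6, 7, 10, 9, 2, 11, 12, 1, 14, 15]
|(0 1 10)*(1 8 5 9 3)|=|(0 8 5 9 3 1 10)|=7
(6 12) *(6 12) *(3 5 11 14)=(3 5 11 14)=[0, 1, 2, 5, 4, 11, 6, 7, 8, 9, 10, 14, 12, 13, 3]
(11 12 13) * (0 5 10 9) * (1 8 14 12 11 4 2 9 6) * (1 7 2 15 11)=(0 5 10 6 7 2 9)(1 8 14 12 13 4 15 11)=[5, 8, 9, 3, 15, 10, 7, 2, 14, 0, 6, 1, 13, 4, 12, 11]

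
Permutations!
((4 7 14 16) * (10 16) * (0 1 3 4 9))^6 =(0 10 4)(1 16 7)(3 9 14)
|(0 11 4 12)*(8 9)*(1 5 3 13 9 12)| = 10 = |(0 11 4 1 5 3 13 9 8 12)|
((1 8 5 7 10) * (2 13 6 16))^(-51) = (1 10 7 5 8)(2 13 6 16)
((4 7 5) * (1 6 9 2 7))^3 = (1 2 4 9 5 6 7)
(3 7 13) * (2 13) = [0, 1, 13, 7, 4, 5, 6, 2, 8, 9, 10, 11, 12, 3] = (2 13 3 7)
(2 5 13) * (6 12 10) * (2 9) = [0, 1, 5, 3, 4, 13, 12, 7, 8, 2, 6, 11, 10, 9] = (2 5 13 9)(6 12 10)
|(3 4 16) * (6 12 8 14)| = |(3 4 16)(6 12 8 14)| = 12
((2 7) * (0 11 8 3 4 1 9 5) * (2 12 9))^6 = (0 2 11 7 8 12 3 9 4 5 1)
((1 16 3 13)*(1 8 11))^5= (1 11 8 13 3 16)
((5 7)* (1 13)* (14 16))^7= (1 13)(5 7)(14 16)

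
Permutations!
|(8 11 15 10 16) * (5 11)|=|(5 11 15 10 16 8)|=6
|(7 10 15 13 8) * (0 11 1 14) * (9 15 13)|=4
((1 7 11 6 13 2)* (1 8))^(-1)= ((1 7 11 6 13 2 8))^(-1)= (1 8 2 13 6 11 7)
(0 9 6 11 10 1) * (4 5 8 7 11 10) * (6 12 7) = [9, 0, 2, 3, 5, 8, 10, 11, 6, 12, 1, 4, 7] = (0 9 12 7 11 4 5 8 6 10 1)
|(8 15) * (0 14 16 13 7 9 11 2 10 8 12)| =12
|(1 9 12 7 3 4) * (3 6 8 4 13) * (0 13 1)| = |(0 13 3 1 9 12 7 6 8 4)| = 10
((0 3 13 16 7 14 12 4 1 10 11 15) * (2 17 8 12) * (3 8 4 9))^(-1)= (0 15 11 10 1 4 17 2 14 7 16 13 3 9 12 8)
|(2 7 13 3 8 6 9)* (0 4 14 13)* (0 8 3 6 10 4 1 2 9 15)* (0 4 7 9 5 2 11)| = |(0 1 11)(2 9 5)(4 14 13 6 15)(7 8 10)| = 15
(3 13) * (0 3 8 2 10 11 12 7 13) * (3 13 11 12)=(0 13 8 2 10 12 7 11 3)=[13, 1, 10, 0, 4, 5, 6, 11, 2, 9, 12, 3, 7, 8]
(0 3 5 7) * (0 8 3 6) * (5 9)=(0 6)(3 9 5 7 8)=[6, 1, 2, 9, 4, 7, 0, 8, 3, 5]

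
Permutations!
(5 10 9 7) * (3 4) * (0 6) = (0 6)(3 4)(5 10 9 7) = [6, 1, 2, 4, 3, 10, 0, 5, 8, 7, 9]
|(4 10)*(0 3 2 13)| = 4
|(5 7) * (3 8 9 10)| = |(3 8 9 10)(5 7)| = 4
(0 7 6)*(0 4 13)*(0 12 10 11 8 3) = (0 7 6 4 13 12 10 11 8 3) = [7, 1, 2, 0, 13, 5, 4, 6, 3, 9, 11, 8, 10, 12]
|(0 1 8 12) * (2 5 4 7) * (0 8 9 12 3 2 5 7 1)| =|(1 9 12 8 3 2 7 5 4)| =9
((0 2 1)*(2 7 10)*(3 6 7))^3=(0 7 1 6 2 3 10)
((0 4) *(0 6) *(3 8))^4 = ((0 4 6)(3 8))^4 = (8)(0 4 6)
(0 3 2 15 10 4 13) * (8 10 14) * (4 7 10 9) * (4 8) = (0 3 2 15 14 4 13)(7 10)(8 9) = [3, 1, 15, 2, 13, 5, 6, 10, 9, 8, 7, 11, 12, 0, 4, 14]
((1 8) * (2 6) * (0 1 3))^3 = (0 3 8 1)(2 6)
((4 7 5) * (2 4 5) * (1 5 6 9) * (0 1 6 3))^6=(9)(0 5)(1 3)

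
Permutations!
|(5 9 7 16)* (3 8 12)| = 12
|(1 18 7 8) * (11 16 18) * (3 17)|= |(1 11 16 18 7 8)(3 17)|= 6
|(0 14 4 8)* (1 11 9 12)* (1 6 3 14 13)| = |(0 13 1 11 9 12 6 3 14 4 8)| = 11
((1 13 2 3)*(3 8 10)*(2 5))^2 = ((1 13 5 2 8 10 3))^2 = (1 5 8 3 13 2 10)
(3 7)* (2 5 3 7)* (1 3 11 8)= (1 3 2 5 11 8)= [0, 3, 5, 2, 4, 11, 6, 7, 1, 9, 10, 8]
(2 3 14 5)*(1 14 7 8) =[0, 14, 3, 7, 4, 2, 6, 8, 1, 9, 10, 11, 12, 13, 5] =(1 14 5 2 3 7 8)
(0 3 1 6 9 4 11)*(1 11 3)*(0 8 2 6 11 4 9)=(0 1 11 8 2 6)(3 4)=[1, 11, 6, 4, 3, 5, 0, 7, 2, 9, 10, 8]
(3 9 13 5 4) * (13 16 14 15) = (3 9 16 14 15 13 5 4) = [0, 1, 2, 9, 3, 4, 6, 7, 8, 16, 10, 11, 12, 5, 15, 13, 14]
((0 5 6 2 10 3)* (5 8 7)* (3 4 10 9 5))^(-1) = (0 3 7 8)(2 6 5 9)(4 10) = ((0 8 7 3)(2 9 5 6)(4 10))^(-1)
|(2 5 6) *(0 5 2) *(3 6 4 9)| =6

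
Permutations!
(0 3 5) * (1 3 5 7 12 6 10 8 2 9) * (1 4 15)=(0 5)(1 3 7 12 6 10 8 2 9 4 15)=[5, 3, 9, 7, 15, 0, 10, 12, 2, 4, 8, 11, 6, 13, 14, 1]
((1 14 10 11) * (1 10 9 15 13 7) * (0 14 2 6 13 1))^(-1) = (0 7 13 6 2 1 15 9 14)(10 11)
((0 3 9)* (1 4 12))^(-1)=(0 9 3)(1 12 4)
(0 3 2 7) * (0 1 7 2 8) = (0 3 8)(1 7) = [3, 7, 2, 8, 4, 5, 6, 1, 0]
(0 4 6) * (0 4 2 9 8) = [2, 1, 9, 3, 6, 5, 4, 7, 0, 8] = (0 2 9 8)(4 6)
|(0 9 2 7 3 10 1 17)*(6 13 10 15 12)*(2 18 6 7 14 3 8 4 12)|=8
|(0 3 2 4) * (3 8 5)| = |(0 8 5 3 2 4)| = 6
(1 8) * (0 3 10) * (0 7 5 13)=[3, 8, 2, 10, 4, 13, 6, 5, 1, 9, 7, 11, 12, 0]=(0 3 10 7 5 13)(1 8)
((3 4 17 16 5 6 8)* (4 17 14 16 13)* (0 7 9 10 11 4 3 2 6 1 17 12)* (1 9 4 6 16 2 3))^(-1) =((0 7 4 14 2 16 5 9 10 11 6 8 3 12)(1 17 13))^(-1) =(0 12 3 8 6 11 10 9 5 16 2 14 4 7)(1 13 17)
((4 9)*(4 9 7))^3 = (9)(4 7)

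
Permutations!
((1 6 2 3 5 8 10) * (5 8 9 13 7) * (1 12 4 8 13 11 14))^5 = ((1 6 2 3 13 7 5 9 11 14)(4 8 10 12))^5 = (1 7)(2 9)(3 11)(4 8 10 12)(5 6)(13 14)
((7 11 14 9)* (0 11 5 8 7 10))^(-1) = (0 10 9 14 11)(5 7 8)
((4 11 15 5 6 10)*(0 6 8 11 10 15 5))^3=((0 6 15)(4 10)(5 8 11))^3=(15)(4 10)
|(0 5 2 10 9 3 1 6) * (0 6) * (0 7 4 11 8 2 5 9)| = |(0 9 3 1 7 4 11 8 2 10)| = 10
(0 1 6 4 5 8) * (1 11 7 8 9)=(0 11 7 8)(1 6 4 5 9)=[11, 6, 2, 3, 5, 9, 4, 8, 0, 1, 10, 7]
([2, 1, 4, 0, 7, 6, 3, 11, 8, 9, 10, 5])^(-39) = (0 2 4 7 11 5 6 3)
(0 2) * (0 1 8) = [2, 8, 1, 3, 4, 5, 6, 7, 0] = (0 2 1 8)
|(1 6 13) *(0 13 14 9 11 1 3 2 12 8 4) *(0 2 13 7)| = 20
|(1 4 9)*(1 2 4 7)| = 6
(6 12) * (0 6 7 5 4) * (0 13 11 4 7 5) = (0 6 12 5 7)(4 13 11) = [6, 1, 2, 3, 13, 7, 12, 0, 8, 9, 10, 4, 5, 11]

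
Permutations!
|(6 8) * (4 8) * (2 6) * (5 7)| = 4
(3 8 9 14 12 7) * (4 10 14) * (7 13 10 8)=(3 7)(4 8 9)(10 14 12 13)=[0, 1, 2, 7, 8, 5, 6, 3, 9, 4, 14, 11, 13, 10, 12]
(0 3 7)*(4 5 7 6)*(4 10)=[3, 1, 2, 6, 5, 7, 10, 0, 8, 9, 4]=(0 3 6 10 4 5 7)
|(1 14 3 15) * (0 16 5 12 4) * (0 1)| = |(0 16 5 12 4 1 14 3 15)| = 9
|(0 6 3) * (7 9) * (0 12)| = 4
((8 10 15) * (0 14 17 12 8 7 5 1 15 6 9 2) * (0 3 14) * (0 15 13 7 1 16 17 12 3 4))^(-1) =((0 15 1 13 7 5 16 17 3 14 12 8 10 6 9 2 4))^(-1) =(0 4 2 9 6 10 8 12 14 3 17 16 5 7 13 1 15)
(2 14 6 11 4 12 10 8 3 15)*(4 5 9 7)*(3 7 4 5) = [0, 1, 14, 15, 12, 9, 11, 5, 7, 4, 8, 3, 10, 13, 6, 2] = (2 14 6 11 3 15)(4 12 10 8 7 5 9)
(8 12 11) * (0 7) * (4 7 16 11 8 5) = (0 16 11 5 4 7)(8 12) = [16, 1, 2, 3, 7, 4, 6, 0, 12, 9, 10, 5, 8, 13, 14, 15, 11]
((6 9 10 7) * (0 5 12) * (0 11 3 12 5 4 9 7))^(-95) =((0 4 9 10)(3 12 11)(6 7))^(-95) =(0 4 9 10)(3 12 11)(6 7)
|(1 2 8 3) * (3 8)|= |(8)(1 2 3)|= 3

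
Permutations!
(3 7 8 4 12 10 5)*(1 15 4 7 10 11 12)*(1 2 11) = (1 15 4 2 11 12)(3 10 5)(7 8) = [0, 15, 11, 10, 2, 3, 6, 8, 7, 9, 5, 12, 1, 13, 14, 4]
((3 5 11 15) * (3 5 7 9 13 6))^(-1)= (3 6 13 9 7)(5 15 11)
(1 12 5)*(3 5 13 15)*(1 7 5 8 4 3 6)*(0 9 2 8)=(0 9 2 8 4 3)(1 12 13 15 6)(5 7)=[9, 12, 8, 0, 3, 7, 1, 5, 4, 2, 10, 11, 13, 15, 14, 6]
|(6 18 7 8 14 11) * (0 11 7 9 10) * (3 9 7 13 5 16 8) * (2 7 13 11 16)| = |(0 16 8 14 11 6 18 13 5 2 7 3 9 10)| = 14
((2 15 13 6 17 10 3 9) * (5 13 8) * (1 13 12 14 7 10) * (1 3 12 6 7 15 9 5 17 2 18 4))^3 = ((1 13 7 10 12 14 15 8 17 3 5 6 2 9 18 4))^3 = (1 10 15 3 2 4 7 14 17 6 18 13 12 8 5 9)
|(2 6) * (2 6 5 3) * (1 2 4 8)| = |(1 2 5 3 4 8)| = 6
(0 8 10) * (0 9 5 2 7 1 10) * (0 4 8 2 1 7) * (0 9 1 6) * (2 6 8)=[6, 10, 9, 3, 2, 8, 0, 7, 4, 5, 1]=(0 6)(1 10)(2 9 5 8 4)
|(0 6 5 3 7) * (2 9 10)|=|(0 6 5 3 7)(2 9 10)|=15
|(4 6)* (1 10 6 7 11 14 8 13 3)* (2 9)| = |(1 10 6 4 7 11 14 8 13 3)(2 9)| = 10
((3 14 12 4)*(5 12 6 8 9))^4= (3 9)(4 8)(5 14)(6 12)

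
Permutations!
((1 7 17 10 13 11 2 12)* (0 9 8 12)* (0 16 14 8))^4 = (1 13 14 7 11 8 17 2 12 10 16)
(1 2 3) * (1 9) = (1 2 3 9) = [0, 2, 3, 9, 4, 5, 6, 7, 8, 1]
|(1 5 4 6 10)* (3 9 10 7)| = |(1 5 4 6 7 3 9 10)| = 8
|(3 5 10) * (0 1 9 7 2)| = |(0 1 9 7 2)(3 5 10)| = 15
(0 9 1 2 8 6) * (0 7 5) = (0 9 1 2 8 6 7 5) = [9, 2, 8, 3, 4, 0, 7, 5, 6, 1]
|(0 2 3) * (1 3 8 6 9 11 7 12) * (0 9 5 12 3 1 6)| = |(0 2 8)(3 9 11 7)(5 12 6)| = 12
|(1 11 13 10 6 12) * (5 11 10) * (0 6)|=15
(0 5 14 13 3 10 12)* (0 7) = (0 5 14 13 3 10 12 7) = [5, 1, 2, 10, 4, 14, 6, 0, 8, 9, 12, 11, 7, 3, 13]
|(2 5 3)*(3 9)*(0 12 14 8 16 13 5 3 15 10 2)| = |(0 12 14 8 16 13 5 9 15 10 2 3)| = 12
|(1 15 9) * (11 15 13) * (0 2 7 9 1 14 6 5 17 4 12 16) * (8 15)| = |(0 2 7 9 14 6 5 17 4 12 16)(1 13 11 8 15)| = 55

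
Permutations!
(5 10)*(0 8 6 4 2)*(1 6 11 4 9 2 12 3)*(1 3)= (0 8 11 4 12 1 6 9 2)(5 10)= [8, 6, 0, 3, 12, 10, 9, 7, 11, 2, 5, 4, 1]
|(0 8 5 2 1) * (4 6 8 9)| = |(0 9 4 6 8 5 2 1)| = 8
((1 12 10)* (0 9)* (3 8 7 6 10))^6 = (1 10 6 7 8 3 12)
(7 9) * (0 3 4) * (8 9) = (0 3 4)(7 8 9) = [3, 1, 2, 4, 0, 5, 6, 8, 9, 7]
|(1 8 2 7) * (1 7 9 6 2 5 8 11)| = 6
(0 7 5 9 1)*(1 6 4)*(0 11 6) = [7, 11, 2, 3, 1, 9, 4, 5, 8, 0, 10, 6] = (0 7 5 9)(1 11 6 4)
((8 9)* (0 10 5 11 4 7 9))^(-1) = ((0 10 5 11 4 7 9 8))^(-1) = (0 8 9 7 4 11 5 10)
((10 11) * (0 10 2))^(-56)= ((0 10 11 2))^(-56)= (11)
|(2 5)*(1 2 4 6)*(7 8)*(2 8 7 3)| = 7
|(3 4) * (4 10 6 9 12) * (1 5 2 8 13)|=30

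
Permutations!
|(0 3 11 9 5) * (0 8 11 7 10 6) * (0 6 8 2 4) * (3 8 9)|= 10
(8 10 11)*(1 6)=[0, 6, 2, 3, 4, 5, 1, 7, 10, 9, 11, 8]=(1 6)(8 10 11)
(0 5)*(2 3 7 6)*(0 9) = (0 5 9)(2 3 7 6) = [5, 1, 3, 7, 4, 9, 2, 6, 8, 0]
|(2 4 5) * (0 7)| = 6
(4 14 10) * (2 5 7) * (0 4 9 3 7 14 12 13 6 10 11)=(0 4 12 13 6 10 9 3 7 2 5 14 11)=[4, 1, 5, 7, 12, 14, 10, 2, 8, 3, 9, 0, 13, 6, 11]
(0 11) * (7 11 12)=(0 12 7 11)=[12, 1, 2, 3, 4, 5, 6, 11, 8, 9, 10, 0, 7]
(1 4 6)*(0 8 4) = (0 8 4 6 1) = [8, 0, 2, 3, 6, 5, 1, 7, 4]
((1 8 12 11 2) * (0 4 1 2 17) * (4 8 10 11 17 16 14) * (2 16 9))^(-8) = ((0 8 12 17)(1 10 11 9 2 16 14 4))^(-8) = (17)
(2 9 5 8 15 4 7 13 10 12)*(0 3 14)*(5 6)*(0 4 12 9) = (0 3 14 4 7 13 10 9 6 5 8 15 12 2) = [3, 1, 0, 14, 7, 8, 5, 13, 15, 6, 9, 11, 2, 10, 4, 12]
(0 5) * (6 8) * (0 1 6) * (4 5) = (0 4 5 1 6 8) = [4, 6, 2, 3, 5, 1, 8, 7, 0]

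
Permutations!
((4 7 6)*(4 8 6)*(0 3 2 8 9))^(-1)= (0 9 6 8 2 3)(4 7)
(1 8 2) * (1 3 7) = (1 8 2 3 7) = [0, 8, 3, 7, 4, 5, 6, 1, 2]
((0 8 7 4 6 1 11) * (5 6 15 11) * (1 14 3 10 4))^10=(0 15 10 14 5 7)(1 8 11 4 3 6)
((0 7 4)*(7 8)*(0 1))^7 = (0 7 1 8 4)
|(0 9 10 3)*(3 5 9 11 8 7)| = 15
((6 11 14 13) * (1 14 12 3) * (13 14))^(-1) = (14)(1 3 12 11 6 13)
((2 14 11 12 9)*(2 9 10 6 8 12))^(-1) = ((2 14 11)(6 8 12 10))^(-1) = (2 11 14)(6 10 12 8)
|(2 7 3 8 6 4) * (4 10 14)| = 8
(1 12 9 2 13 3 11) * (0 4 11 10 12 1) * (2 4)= (0 2 13 3 10 12 9 4 11)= [2, 1, 13, 10, 11, 5, 6, 7, 8, 4, 12, 0, 9, 3]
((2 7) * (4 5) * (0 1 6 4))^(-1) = ((0 1 6 4 5)(2 7))^(-1) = (0 5 4 6 1)(2 7)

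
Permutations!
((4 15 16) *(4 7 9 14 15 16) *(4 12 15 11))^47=(4 11 14 9 7 16)(12 15)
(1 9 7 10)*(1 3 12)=(1 9 7 10 3 12)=[0, 9, 2, 12, 4, 5, 6, 10, 8, 7, 3, 11, 1]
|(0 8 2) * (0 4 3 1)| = |(0 8 2 4 3 1)| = 6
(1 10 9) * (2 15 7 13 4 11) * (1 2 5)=[0, 10, 15, 3, 11, 1, 6, 13, 8, 2, 9, 5, 12, 4, 14, 7]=(1 10 9 2 15 7 13 4 11 5)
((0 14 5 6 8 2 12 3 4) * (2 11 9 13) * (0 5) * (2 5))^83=(0 14)(2 4 3 12)(5 13 9 11 8 6)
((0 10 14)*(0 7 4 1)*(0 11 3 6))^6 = (0 11 7)(1 14 6)(3 4 10)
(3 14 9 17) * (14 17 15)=(3 17)(9 15 14)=[0, 1, 2, 17, 4, 5, 6, 7, 8, 15, 10, 11, 12, 13, 9, 14, 16, 3]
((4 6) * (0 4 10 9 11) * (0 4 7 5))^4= ((0 7 5)(4 6 10 9 11))^4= (0 7 5)(4 11 9 10 6)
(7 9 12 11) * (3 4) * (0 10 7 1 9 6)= (0 10 7 6)(1 9 12 11)(3 4)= [10, 9, 2, 4, 3, 5, 0, 6, 8, 12, 7, 1, 11]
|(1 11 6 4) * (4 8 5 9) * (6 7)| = 8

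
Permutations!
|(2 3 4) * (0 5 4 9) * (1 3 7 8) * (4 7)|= |(0 5 7 8 1 3 9)(2 4)|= 14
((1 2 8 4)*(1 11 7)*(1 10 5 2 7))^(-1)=(1 11 4 8 2 5 10 7)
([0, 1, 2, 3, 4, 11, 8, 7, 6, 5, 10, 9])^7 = [0, 1, 2, 3, 4, 11, 8, 7, 6, 5, 10, 9]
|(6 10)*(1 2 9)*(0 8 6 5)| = 15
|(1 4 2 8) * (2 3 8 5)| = |(1 4 3 8)(2 5)| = 4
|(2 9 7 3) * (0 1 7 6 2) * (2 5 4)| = |(0 1 7 3)(2 9 6 5 4)| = 20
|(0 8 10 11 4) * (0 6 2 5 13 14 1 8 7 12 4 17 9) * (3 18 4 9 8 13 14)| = 36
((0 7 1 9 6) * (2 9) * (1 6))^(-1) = (0 6 7)(1 9 2)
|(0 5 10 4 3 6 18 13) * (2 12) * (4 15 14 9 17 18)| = 18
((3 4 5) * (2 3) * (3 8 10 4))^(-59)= (2 8 10 4 5)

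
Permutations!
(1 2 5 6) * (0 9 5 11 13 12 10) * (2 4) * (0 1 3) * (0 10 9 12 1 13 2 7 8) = [12, 4, 11, 10, 7, 6, 3, 8, 0, 5, 13, 2, 9, 1] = (0 12 9 5 6 3 10 13 1 4 7 8)(2 11)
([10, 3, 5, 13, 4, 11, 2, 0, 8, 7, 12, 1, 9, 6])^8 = (0 9 10 7 12)(1 3 13 6 2 5 11)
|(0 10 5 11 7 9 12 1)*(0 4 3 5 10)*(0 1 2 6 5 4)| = |(0 1)(2 6 5 11 7 9 12)(3 4)| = 14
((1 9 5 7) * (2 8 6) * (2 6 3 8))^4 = ((1 9 5 7)(3 8))^4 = (9)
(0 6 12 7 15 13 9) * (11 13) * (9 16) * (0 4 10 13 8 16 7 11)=(0 6 12 11 8 16 9 4 10 13 7 15)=[6, 1, 2, 3, 10, 5, 12, 15, 16, 4, 13, 8, 11, 7, 14, 0, 9]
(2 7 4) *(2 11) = (2 7 4 11) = [0, 1, 7, 3, 11, 5, 6, 4, 8, 9, 10, 2]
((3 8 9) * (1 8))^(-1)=(1 3 9 8)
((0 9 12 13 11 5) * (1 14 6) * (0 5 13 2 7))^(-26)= (0 7 2 12 9)(1 14 6)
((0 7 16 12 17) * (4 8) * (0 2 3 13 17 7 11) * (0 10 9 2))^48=((0 11 10 9 2 3 13 17)(4 8)(7 16 12))^48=(17)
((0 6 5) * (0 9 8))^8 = ((0 6 5 9 8))^8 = (0 9 6 8 5)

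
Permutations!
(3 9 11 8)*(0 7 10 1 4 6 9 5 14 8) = (0 7 10 1 4 6 9 11)(3 5 14 8) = [7, 4, 2, 5, 6, 14, 9, 10, 3, 11, 1, 0, 12, 13, 8]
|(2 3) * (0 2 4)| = 4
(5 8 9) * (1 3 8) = [0, 3, 2, 8, 4, 1, 6, 7, 9, 5] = (1 3 8 9 5)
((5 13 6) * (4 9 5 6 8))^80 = (13)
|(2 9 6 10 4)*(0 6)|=6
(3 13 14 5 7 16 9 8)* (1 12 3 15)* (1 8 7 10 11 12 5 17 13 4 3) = (1 5 10 11 12)(3 4)(7 16 9)(8 15)(13 14 17) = [0, 5, 2, 4, 3, 10, 6, 16, 15, 7, 11, 12, 1, 14, 17, 8, 9, 13]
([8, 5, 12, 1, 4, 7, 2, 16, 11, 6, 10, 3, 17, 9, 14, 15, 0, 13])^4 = [1, 0, 9, 16, 4, 8, 13, 11, 5, 17, 10, 7, 6, 12, 14, 15, 3, 2]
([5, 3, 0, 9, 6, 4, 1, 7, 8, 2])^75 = [6, 2, 4, 0, 3, 1, 9, 7, 8, 5]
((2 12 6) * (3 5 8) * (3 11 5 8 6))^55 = (2 6 5 11 8 3 12)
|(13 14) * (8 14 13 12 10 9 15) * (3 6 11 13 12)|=10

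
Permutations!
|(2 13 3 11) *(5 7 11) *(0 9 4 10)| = 12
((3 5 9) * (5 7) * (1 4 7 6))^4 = ((1 4 7 5 9 3 6))^4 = (1 9 4 3 7 6 5)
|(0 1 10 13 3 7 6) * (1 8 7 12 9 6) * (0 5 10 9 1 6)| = |(0 8 7 6 5 10 13 3 12 1 9)| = 11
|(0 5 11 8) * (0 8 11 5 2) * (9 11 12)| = 6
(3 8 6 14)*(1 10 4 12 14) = (1 10 4 12 14 3 8 6) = [0, 10, 2, 8, 12, 5, 1, 7, 6, 9, 4, 11, 14, 13, 3]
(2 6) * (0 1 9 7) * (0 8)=(0 1 9 7 8)(2 6)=[1, 9, 6, 3, 4, 5, 2, 8, 0, 7]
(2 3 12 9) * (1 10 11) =(1 10 11)(2 3 12 9) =[0, 10, 3, 12, 4, 5, 6, 7, 8, 2, 11, 1, 9]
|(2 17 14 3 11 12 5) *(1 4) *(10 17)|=8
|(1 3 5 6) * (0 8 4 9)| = |(0 8 4 9)(1 3 5 6)| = 4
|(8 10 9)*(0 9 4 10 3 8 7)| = 6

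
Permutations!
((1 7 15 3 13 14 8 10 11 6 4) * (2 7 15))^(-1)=((1 15 3 13 14 8 10 11 6 4)(2 7))^(-1)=(1 4 6 11 10 8 14 13 3 15)(2 7)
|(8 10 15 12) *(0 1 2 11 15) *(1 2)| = 7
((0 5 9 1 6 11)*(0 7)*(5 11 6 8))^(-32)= ((0 11 7)(1 8 5 9))^(-32)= (0 11 7)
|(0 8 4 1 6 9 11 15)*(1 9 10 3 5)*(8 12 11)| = |(0 12 11 15)(1 6 10 3 5)(4 9 8)| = 60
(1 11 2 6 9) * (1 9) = [0, 11, 6, 3, 4, 5, 1, 7, 8, 9, 10, 2] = (1 11 2 6)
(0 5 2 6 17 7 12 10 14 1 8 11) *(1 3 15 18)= [5, 8, 6, 15, 4, 2, 17, 12, 11, 9, 14, 0, 10, 13, 3, 18, 16, 7, 1]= (0 5 2 6 17 7 12 10 14 3 15 18 1 8 11)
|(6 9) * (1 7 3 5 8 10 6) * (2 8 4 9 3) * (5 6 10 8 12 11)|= |(1 7 2 12 11 5 4 9)(3 6)|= 8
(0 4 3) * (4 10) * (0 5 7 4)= [10, 1, 2, 5, 3, 7, 6, 4, 8, 9, 0]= (0 10)(3 5 7 4)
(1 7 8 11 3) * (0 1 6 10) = (0 1 7 8 11 3 6 10) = [1, 7, 2, 6, 4, 5, 10, 8, 11, 9, 0, 3]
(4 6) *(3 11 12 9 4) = (3 11 12 9 4 6) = [0, 1, 2, 11, 6, 5, 3, 7, 8, 4, 10, 12, 9]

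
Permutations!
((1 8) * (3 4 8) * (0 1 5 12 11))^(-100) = ((0 1 3 4 8 5 12 11))^(-100) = (0 8)(1 5)(3 12)(4 11)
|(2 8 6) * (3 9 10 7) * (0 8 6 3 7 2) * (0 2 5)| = 6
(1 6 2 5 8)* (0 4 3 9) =(0 4 3 9)(1 6 2 5 8) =[4, 6, 5, 9, 3, 8, 2, 7, 1, 0]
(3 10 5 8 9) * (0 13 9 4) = (0 13 9 3 10 5 8 4) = [13, 1, 2, 10, 0, 8, 6, 7, 4, 3, 5, 11, 12, 9]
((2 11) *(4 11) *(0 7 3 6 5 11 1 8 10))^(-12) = ((0 7 3 6 5 11 2 4 1 8 10))^(-12) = (0 10 8 1 4 2 11 5 6 3 7)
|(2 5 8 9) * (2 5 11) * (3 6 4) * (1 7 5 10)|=|(1 7 5 8 9 10)(2 11)(3 6 4)|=6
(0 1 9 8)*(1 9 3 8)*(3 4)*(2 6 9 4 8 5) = (0 4 3 5 2 6 9 1 8) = [4, 8, 6, 5, 3, 2, 9, 7, 0, 1]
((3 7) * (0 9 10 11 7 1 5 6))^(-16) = (0 10 7 1 6 9 11 3 5)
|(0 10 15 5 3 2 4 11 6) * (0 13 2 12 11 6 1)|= |(0 10 15 5 3 12 11 1)(2 4 6 13)|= 8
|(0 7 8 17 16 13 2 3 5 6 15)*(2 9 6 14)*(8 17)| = 8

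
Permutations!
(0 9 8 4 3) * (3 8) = (0 9 3)(4 8) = [9, 1, 2, 0, 8, 5, 6, 7, 4, 3]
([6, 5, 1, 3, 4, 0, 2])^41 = (0 6 2 1 5)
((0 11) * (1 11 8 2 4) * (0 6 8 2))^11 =(0 11 2 6 4 8 1)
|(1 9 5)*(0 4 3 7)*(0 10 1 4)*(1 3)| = |(1 9 5 4)(3 7 10)| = 12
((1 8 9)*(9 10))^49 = ((1 8 10 9))^49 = (1 8 10 9)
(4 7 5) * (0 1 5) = (0 1 5 4 7) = [1, 5, 2, 3, 7, 4, 6, 0]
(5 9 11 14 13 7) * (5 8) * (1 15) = (1 15)(5 9 11 14 13 7 8) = [0, 15, 2, 3, 4, 9, 6, 8, 5, 11, 10, 14, 12, 7, 13, 1]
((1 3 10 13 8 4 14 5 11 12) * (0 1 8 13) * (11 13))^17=(0 1 3 10)(4 13 8 5 12 14 11)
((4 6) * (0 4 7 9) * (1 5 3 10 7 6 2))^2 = ((0 4 2 1 5 3 10 7 9))^2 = (0 2 5 10 9 4 1 3 7)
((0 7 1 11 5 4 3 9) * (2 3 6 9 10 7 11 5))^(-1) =(0 9 6 4 5 1 7 10 3 2 11)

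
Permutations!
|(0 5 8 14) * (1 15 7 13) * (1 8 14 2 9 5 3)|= 11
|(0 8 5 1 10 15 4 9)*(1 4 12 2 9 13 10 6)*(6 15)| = 12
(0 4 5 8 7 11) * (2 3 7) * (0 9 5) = (0 4)(2 3 7 11 9 5 8) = [4, 1, 3, 7, 0, 8, 6, 11, 2, 5, 10, 9]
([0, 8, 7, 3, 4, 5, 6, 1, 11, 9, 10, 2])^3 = [0, 2, 8, 3, 4, 5, 6, 11, 7, 9, 10, 1]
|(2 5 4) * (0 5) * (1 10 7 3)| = 4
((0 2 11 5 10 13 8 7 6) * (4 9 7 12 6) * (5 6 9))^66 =((0 2 11 6)(4 5 10 13 8 12 9 7))^66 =(0 11)(2 6)(4 10 8 9)(5 13 12 7)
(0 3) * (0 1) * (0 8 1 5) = (0 3 5)(1 8) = [3, 8, 2, 5, 4, 0, 6, 7, 1]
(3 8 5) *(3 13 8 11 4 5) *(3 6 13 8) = (3 11 4 5 8 6 13) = [0, 1, 2, 11, 5, 8, 13, 7, 6, 9, 10, 4, 12, 3]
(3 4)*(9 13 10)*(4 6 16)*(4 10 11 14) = (3 6 16 10 9 13 11 14 4) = [0, 1, 2, 6, 3, 5, 16, 7, 8, 13, 9, 14, 12, 11, 4, 15, 10]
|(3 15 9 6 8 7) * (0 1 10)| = 6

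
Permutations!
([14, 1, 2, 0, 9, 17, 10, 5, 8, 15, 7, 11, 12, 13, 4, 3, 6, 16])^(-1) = [3, 1, 2, 15, 14, 7, 16, 10, 8, 4, 6, 11, 12, 13, 0, 9, 17, 5]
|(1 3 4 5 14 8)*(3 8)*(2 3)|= |(1 8)(2 3 4 5 14)|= 10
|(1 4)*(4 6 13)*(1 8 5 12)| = 7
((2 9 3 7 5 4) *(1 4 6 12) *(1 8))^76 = (1 5 2 12 3)(4 6 9 8 7) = ((1 4 2 9 3 7 5 6 12 8))^76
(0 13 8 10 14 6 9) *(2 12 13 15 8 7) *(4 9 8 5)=(0 15 5 4 9)(2 12 13 7)(6 8 10 14)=[15, 1, 12, 3, 9, 4, 8, 2, 10, 0, 14, 11, 13, 7, 6, 5]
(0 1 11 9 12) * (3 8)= (0 1 11 9 12)(3 8)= [1, 11, 2, 8, 4, 5, 6, 7, 3, 12, 10, 9, 0]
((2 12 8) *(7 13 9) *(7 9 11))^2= ((2 12 8)(7 13 11))^2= (2 8 12)(7 11 13)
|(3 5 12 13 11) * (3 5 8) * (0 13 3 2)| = 8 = |(0 13 11 5 12 3 8 2)|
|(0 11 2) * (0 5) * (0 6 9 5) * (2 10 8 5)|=|(0 11 10 8 5 6 9 2)|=8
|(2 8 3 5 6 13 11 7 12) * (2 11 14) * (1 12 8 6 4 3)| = |(1 12 11 7 8)(2 6 13 14)(3 5 4)| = 60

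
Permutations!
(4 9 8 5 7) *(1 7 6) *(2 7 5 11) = (1 5 6)(2 7 4 9 8 11) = [0, 5, 7, 3, 9, 6, 1, 4, 11, 8, 10, 2]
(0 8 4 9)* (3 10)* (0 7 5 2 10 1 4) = (0 8)(1 4 9 7 5 2 10 3) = [8, 4, 10, 1, 9, 2, 6, 5, 0, 7, 3]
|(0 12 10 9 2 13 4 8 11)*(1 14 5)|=|(0 12 10 9 2 13 4 8 11)(1 14 5)|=9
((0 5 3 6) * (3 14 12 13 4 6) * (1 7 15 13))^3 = ((0 5 14 12 1 7 15 13 4 6))^3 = (0 12 15 6 14 7 4 5 1 13)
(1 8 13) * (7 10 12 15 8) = (1 7 10 12 15 8 13) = [0, 7, 2, 3, 4, 5, 6, 10, 13, 9, 12, 11, 15, 1, 14, 8]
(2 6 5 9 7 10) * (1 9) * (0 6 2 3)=(0 6 5 1 9 7 10 3)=[6, 9, 2, 0, 4, 1, 5, 10, 8, 7, 3]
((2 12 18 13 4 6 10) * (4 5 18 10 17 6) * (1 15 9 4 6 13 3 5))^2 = (1 9 6 13 15 4 17)(2 10 12)(3 18 5)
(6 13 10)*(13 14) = (6 14 13 10) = [0, 1, 2, 3, 4, 5, 14, 7, 8, 9, 6, 11, 12, 10, 13]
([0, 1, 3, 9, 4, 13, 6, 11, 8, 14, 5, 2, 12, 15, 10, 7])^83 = [0, 1, 14, 10, 4, 7, 6, 3, 8, 5, 15, 9, 12, 11, 13, 2]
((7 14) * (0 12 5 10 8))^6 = (14)(0 12 5 10 8)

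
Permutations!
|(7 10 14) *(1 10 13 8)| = 6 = |(1 10 14 7 13 8)|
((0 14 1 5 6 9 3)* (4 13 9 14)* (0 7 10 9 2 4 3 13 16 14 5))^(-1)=((0 3 7 10 9 13 2 4 16 14 1)(5 6))^(-1)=(0 1 14 16 4 2 13 9 10 7 3)(5 6)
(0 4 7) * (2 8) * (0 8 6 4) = [0, 1, 6, 3, 7, 5, 4, 8, 2] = (2 6 4 7 8)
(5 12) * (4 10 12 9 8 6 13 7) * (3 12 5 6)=(3 12 6 13 7 4 10 5 9 8)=[0, 1, 2, 12, 10, 9, 13, 4, 3, 8, 5, 11, 6, 7]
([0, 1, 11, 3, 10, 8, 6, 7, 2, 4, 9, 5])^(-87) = (2 11 5 8)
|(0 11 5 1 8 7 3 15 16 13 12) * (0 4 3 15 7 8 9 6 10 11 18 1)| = 56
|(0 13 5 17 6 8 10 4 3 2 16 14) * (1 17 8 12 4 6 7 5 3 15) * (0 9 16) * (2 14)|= |(0 13 3 14 9 16 2)(1 17 7 5 8 10 6 12 4 15)|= 70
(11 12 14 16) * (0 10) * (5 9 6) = [10, 1, 2, 3, 4, 9, 5, 7, 8, 6, 0, 12, 14, 13, 16, 15, 11] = (0 10)(5 9 6)(11 12 14 16)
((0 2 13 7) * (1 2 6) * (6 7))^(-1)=((0 7)(1 2 13 6))^(-1)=(0 7)(1 6 13 2)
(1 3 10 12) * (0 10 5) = [10, 3, 2, 5, 4, 0, 6, 7, 8, 9, 12, 11, 1] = (0 10 12 1 3 5)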